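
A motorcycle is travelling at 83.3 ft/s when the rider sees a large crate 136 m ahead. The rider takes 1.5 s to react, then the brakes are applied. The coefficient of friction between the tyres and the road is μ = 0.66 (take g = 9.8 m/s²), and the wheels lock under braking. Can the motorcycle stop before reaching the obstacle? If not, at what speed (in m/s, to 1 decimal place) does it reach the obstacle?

83.3 ft/s × 0.3048 = 25.3898 m/s.
a = μg = 0.66 × 9.8 = 6.468 m/s².
Reaction distance = 25.3898 × 1.5 = 38.085 m.
Braking distance = v²/(2a) = 644.642 / 12.936 = 49.833 m.
Total stopping distance = 38.085 + 49.833 = 87.918 m, vs 136 m available — it stops with 136 − 87.918 = 48.082 m to spare.

Yes — it stops about 48.1 m short of the obstacle, so it never reaches it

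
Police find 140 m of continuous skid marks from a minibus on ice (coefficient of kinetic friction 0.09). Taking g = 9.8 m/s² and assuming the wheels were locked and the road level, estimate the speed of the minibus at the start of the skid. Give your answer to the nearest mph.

Deceleration a = μg = 0.09 × 9.8 = 0.882 m/s².
v = √(2a·d) = √(2 × 0.882 × 140) = √246.960 = 15.7150 m/s.
= 15.7150 ÷ 0.44704 = 35.153 mph.

Initial speed ≈ 35 mph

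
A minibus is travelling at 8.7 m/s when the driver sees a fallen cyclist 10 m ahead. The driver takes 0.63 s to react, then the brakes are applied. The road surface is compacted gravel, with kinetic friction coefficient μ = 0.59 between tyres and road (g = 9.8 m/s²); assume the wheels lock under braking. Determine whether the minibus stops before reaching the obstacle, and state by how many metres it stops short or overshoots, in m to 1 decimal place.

No — it overshoots by 2.0 m

a = μg = 0.59 × 9.8 = 5.782 m/s².
Reaction distance = 8.7000 × 0.63 = 5.481 m.
Braking distance = v²/(2a) = 75.690 / 11.564 = 6.545 m.
Total stopping distance = 5.481 + 6.545 = 12.026 m, vs 10 m available — it cannot stop in time and overshoots by 12.026 − 10 = 2.026 m.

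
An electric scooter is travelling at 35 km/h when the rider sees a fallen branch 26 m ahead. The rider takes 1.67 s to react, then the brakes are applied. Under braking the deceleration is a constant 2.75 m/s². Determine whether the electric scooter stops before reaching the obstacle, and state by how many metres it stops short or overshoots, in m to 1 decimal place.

No — it overshoots by 7.4 m

35 km/h ÷ 3.6 = 9.7222 m/s.
Reaction distance = 9.7222 × 1.67 = 16.236 m.
Braking distance = v²/(2a) = 94.521 / 5.500 = 17.186 m.
Total stopping distance = 16.236 + 17.186 = 33.422 m, vs 26 m available — it cannot stop in time and overshoots by 33.422 − 26 = 7.422 m.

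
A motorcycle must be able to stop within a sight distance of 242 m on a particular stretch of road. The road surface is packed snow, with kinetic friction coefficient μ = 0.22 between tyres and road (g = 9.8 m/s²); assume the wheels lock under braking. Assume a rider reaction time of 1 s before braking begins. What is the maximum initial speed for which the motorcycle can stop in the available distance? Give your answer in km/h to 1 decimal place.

Maximum speed ≈ 108.8 km/h

a = μg = 0.22 × 9.8 = 2.156 m/s².
Stopping distance: v·t_r + v²/(2a) = 242 with t_r = 1 s and a = 2.156 m/s².
So v² + 4.312 v − 1043.50 = 0.
Positive root: v = −a·t_r + √((a·t_r)² + 2a·d) = −2.156 + √(4.648 + 1043.50) = 30.2191 m/s.
30.2191 m/s × 3.6 = 108.789 km/h.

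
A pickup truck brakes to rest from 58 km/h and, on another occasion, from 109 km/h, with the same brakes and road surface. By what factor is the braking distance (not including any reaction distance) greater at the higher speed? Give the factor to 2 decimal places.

Factor ≈ 3.53

Braking distance d = v²/(2a), so with a fixed, d ∝ v².
Factor = (109/58)² = 1.8793² = 3.5318.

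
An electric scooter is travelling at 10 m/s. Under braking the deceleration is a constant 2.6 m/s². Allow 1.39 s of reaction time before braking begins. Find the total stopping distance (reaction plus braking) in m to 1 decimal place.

Reaction distance = v·t_r = 10.0000 × 1.39 = 13.900 m.
Braking distance = v²/(2a) = 10.0000² / (2 × 2.600) = 100.000 / 5.200 = 19.231 m.
Total = 13.900 + 19.231 = 33.131 m.

Total stopping distance ≈ 33.1 m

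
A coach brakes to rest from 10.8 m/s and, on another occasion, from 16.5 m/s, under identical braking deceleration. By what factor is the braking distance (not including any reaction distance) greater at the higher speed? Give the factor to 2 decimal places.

Braking distance d = v²/(2a), so with a fixed, d ∝ v².
Factor = (16.5/10.8)² = 1.5278² = 2.3342.

Factor ≈ 2.33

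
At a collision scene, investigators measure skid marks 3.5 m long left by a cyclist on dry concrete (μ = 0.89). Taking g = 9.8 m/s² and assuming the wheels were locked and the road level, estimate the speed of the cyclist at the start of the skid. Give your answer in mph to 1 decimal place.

Deceleration a = μg = 0.89 × 9.8 = 8.722 m/s².
v = √(2a·d) = √(2 × 8.722 × 3.5) = √61.054 = 7.8137 m/s.
= 7.8137 ÷ 0.44704 = 17.479 mph.

Initial speed ≈ 17.5 mph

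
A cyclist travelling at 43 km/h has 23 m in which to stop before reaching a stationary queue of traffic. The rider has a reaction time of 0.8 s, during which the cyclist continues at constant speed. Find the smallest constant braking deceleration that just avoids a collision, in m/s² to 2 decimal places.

43 km/h ÷ 3.6 = 11.9444 m/s.
Distance covered during reaction = 11.9444 × 0.8 = 9.556 m.
Distance available for braking: 23 − 9.556 = 13.444 m.
v² = 2a·d ⇒ a = v²/(2d) = 11.9444² / (2 × 13.444) = 142.669 / 26.888 = 5.3060 m/s².

Required deceleration ≈ 5.31 m/s²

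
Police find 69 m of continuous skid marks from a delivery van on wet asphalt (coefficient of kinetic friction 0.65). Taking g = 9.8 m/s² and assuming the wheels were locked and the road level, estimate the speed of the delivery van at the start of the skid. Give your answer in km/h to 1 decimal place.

Initial speed ≈ 106.7 km/h

Deceleration a = μg = 0.65 × 9.8 = 6.370 m/s².
v = √(2a·d) = √(2 × 6.370 × 69) = √879.060 = 29.6489 m/s.
= 29.6489 × 3.6 = 106.736 km/h.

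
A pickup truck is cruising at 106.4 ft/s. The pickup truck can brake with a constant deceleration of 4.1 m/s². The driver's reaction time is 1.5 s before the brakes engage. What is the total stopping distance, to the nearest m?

Total stopping distance ≈ 177 m

106.4 ft/s × 0.3048 = 32.4307 m/s.
Reaction distance = v·t_r = 32.4307 × 1.5 = 48.646 m.
Braking distance = v²/(2a) = 32.4307² / (2 × 4.100) = 1051.750 / 8.200 = 128.262 m.
Total = 48.646 + 128.262 = 176.908 m.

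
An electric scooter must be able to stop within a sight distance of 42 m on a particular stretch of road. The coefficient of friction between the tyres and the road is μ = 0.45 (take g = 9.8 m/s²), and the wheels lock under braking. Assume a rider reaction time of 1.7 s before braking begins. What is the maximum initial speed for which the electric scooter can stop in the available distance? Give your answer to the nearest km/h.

Maximum speed ≈ 47 km/h

a = μg = 0.45 × 9.8 = 4.410 m/s².
Stopping distance: v·t_r + v²/(2a) = 42 with t_r = 1.7 s and a = 4.410 m/s².
So v² + 14.994 v − 370.44 = 0.
Positive root: v = −a·t_r + √((a·t_r)² + 2a·d) = −7.497 + √(56.205 + 370.44) = 13.1584 m/s.
13.1584 m/s × 3.6 = 47.370 km/h.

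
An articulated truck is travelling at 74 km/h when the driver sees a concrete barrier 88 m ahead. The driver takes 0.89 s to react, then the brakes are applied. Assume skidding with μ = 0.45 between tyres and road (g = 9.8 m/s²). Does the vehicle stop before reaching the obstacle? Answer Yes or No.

Yes

74 km/h ÷ 3.6 = 20.5556 m/s.
a = μg = 0.45 × 9.8 = 4.410 m/s².
Reaction distance = 20.5556 × 0.89 = 18.294 m.
Braking distance = v²/(2a) = 422.533 / 8.820 = 47.906 m.
Total stopping distance = 18.294 + 47.906 = 66.200 m, vs 88 m available — it stops with 88 − 66.200 = 21.800 m to spare.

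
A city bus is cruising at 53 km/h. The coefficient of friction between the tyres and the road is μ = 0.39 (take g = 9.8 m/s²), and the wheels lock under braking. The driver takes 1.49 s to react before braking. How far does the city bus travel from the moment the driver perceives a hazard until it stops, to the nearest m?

53 km/h ÷ 3.6 = 14.7222 m/s.
a = μg = 0.39 × 9.8 = 3.822 m/s².
Reaction distance = v·t_r = 14.7222 × 1.49 = 21.936 m.
Braking distance = v²/(2a) = 14.7222² / (2 × 3.822) = 216.743 / 7.644 = 28.355 m.
Total = 21.936 + 28.355 = 50.291 m.

Total stopping distance ≈ 50 m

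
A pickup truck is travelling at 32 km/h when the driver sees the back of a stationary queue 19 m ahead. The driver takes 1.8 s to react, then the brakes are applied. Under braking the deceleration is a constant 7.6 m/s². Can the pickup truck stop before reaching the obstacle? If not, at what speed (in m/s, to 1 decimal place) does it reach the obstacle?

No — it strikes the obstacle at 5.8 m/s

32 km/h ÷ 3.6 = 8.8889 m/s.
Reaction distance = 8.8889 × 1.8 = 16.000 m.
Braking distance needed to stop: v²/(2a) = 79.013 / 15.200 = 5.198 m, so total needed = 16.000 + 5.198 = 21.198 m > 19 m — it cannot stop.
Distance remaining when braking begins: 19 − 16.000 = 3.000 m.
v² = v₀² − 2a·d = 79.013 − 2 × 7.600 × 3.000 = 33.413 m²/s².
v = √33.413 = 5.780 m/s.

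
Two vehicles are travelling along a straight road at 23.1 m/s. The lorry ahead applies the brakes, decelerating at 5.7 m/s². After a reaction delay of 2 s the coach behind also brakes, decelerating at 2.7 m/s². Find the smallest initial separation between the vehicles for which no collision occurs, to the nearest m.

Leader travels v²/(2a_L) = 533.610 / 11.400 = 46.808 m before stopping.
Follower covers v·t_r = 23.1000 × 2 = 46.200 m while reacting, then v²/(2a_F) = 533.610 / 5.400 = 98.817 m while braking, for a total of 46.200 + 98.817 = 145.017 m.
Since a_F ≤ a_L and the follower starts braking later, the follower is never slower than the leader, so the closest approach is when both have stopped.
Minimum gap = 145.017 − 46.808 = 98.209 m.

Minimum gap ≈ 98 m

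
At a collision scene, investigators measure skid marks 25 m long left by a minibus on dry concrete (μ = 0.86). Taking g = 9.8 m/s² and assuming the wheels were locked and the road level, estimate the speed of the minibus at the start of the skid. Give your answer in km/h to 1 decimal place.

Deceleration a = μg = 0.86 × 9.8 = 8.428 m/s².
v = √(2a·d) = √(2 × 8.428 × 25) = √421.400 = 20.5280 m/s.
= 20.5280 × 3.6 = 73.901 km/h.

Initial speed ≈ 73.9 km/h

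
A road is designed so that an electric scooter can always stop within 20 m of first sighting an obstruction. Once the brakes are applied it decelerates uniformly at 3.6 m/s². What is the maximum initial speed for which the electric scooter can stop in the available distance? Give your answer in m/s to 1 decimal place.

Maximum speed ≈ 12.0 m/s

v²/(2a) = d ⇒ v = √(2 × 3.600 × 20) = √144.00 = 12.0000 m/s.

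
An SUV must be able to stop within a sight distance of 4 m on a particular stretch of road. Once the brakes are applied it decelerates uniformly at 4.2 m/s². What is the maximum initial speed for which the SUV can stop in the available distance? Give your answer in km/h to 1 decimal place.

v²/(2a) = d ⇒ v = √(2 × 4.200 × 4) = √33.60 = 5.7966 m/s.
5.7966 m/s × 3.6 = 20.868 km/h.

Maximum speed ≈ 20.9 km/h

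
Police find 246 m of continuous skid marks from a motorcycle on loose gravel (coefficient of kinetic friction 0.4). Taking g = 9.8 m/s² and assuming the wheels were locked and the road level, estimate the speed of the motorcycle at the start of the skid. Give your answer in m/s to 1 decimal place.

Deceleration a = μg = 0.4 × 9.8 = 3.920 m/s².
v = √(2a·d) = √(2 × 3.920 × 246) = √1928.640 = 43.9163 m/s.

Initial speed ≈ 43.9 m/s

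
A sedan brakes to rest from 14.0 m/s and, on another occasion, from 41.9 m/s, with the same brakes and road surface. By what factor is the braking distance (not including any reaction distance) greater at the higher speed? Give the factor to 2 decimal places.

Braking distance d = v²/(2a), so with a fixed, d ∝ v².
Factor = (41.9/14.0)² = 2.9929² = 8.9575.

Factor ≈ 8.96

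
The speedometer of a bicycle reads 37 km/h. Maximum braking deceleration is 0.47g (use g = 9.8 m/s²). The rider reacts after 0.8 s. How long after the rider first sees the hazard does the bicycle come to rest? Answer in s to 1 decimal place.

37 km/h ÷ 3.6 = 10.2778 m/s.
a = 0.47 × 9.8 = 4.606 m/s².
Braking time = v/a = 10.2778 / 4.606 = 2.231 s.
Total = 0.8 + 2.231 = 3.031 s.

Total time ≈ 3.0 s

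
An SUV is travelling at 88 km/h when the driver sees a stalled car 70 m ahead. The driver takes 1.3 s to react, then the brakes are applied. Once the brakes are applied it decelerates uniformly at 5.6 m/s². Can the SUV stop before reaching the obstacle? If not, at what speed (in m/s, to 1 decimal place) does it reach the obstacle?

88 km/h ÷ 3.6 = 24.4444 m/s.
Reaction distance = 24.4444 × 1.3 = 31.778 m.
Braking distance needed to stop: v²/(2a) = 597.529 / 11.200 = 53.351 m, so total needed = 31.778 + 53.351 = 85.129 m > 70 m — it cannot stop.
Distance remaining when braking begins: 70 − 31.778 = 38.222 m.
v² = v₀² − 2a·d = 597.529 − 2 × 5.600 × 38.222 = 169.443 m²/s².
v = √169.443 = 13.017 m/s.

No — it strikes the obstacle at 13.0 m/s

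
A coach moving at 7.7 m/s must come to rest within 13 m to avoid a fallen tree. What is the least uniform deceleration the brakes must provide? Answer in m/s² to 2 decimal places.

v² = 2a·d ⇒ a = v²/(2d) = 7.7000² / (2 × 13.000) = 59.290 / 26.000 = 2.2804 m/s².

Required deceleration ≈ 2.28 m/s²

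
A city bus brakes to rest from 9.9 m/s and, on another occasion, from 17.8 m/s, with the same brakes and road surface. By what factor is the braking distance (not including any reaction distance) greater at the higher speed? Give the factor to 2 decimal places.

Braking distance d = v²/(2a), so with a fixed, d ∝ v².
Factor = (17.8/9.9)² = 1.7980² = 3.2328.

Factor ≈ 3.23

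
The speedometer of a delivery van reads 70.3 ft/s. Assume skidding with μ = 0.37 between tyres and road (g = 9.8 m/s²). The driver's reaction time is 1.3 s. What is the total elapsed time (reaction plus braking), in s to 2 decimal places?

70.3 ft/s × 0.3048 = 21.4274 m/s.
a = μg = 0.37 × 9.8 = 3.626 m/s².
Braking time = v/a = 21.4274 / 3.626 = 5.909 s.
Total = 1.3 + 5.909 = 7.209 s.

Total time ≈ 7.21 s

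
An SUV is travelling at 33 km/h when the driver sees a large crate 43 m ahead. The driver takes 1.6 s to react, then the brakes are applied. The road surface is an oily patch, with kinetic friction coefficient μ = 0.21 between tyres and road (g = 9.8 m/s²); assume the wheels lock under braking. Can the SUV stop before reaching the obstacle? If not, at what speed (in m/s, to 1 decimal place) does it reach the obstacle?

33 km/h ÷ 3.6 = 9.1667 m/s.
a = μg = 0.21 × 9.8 = 2.058 m/s².
Reaction distance = 9.1667 × 1.6 = 14.667 m.
Braking distance = v²/(2a) = 84.028 / 4.116 = 20.415 m.
Total stopping distance = 14.667 + 20.415 = 35.082 m, vs 43 m available — it stops with 43 − 35.082 = 7.918 m to spare.

Yes — it stops about 7.9 m short of the obstacle, so it never reaches it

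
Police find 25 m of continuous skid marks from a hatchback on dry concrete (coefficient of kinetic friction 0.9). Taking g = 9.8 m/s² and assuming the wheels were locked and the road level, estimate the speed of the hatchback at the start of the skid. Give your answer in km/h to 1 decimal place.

Deceleration a = μg = 0.9 × 9.8 = 8.820 m/s².
v = √(2a·d) = √(2 × 8.820 × 25) = √441.000 = 21.0000 m/s.
= 21.0000 × 3.6 = 75.600 km/h.

Initial speed ≈ 75.6 km/h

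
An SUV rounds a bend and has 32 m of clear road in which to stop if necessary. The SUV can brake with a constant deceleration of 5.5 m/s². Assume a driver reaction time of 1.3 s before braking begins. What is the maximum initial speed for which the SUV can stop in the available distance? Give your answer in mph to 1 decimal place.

Stopping distance: v·t_r + v²/(2a) = 32 with t_r = 1.3 s and a = 5.500 m/s².
So v² + 14.300 v − 352.00 = 0.
Positive root: v = −a·t_r + √((a·t_r)² + 2a·d) = −7.150 + √(51.123 + 352.00) = 12.9279 m/s.
12.9279 m/s ÷ 0.44704 = 28.919 mph.

Maximum speed ≈ 28.9 mph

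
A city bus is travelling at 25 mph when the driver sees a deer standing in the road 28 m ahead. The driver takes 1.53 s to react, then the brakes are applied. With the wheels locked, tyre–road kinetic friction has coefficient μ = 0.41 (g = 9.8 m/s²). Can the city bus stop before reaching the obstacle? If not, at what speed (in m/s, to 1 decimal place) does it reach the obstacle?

25 mph × 0.44704 = 11.1760 m/s.
a = μg = 0.41 × 9.8 = 4.018 m/s².
Reaction distance = 11.1760 × 1.53 = 17.099 m.
Braking distance needed to stop: v²/(2a) = 124.903 / 8.036 = 15.543 m, so total needed = 17.099 + 15.543 = 32.642 m > 28 m — it cannot stop.
Distance remaining when braking begins: 28 − 17.099 = 10.901 m.
v² = v₀² − 2a·d = 124.903 − 2 × 4.018 × 10.901 = 37.303 m²/s².
v = √37.303 = 6.108 m/s.

No — it strikes the obstacle at 6.1 m/s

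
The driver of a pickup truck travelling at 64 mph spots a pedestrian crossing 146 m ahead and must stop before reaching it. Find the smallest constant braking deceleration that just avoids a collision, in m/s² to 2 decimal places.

64 mph × 0.44704 = 28.6106 m/s.
v² = 2a·d ⇒ a = v²/(2d) = 28.6106² / (2 × 146.000) = 818.566 / 292.000 = 2.8033 m/s².

Required deceleration ≈ 2.80 m/s²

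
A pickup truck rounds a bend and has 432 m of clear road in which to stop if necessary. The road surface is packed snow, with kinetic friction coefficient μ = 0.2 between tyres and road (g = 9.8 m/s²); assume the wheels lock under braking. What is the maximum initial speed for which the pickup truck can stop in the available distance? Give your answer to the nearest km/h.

a = μg = 0.2 × 9.8 = 1.960 m/s².
v²/(2a) = d ⇒ v = √(2 × 1.960 × 432) = √1693.44 = 41.1514 m/s.
41.1514 m/s × 3.6 = 148.145 km/h.

Maximum speed ≈ 148 km/h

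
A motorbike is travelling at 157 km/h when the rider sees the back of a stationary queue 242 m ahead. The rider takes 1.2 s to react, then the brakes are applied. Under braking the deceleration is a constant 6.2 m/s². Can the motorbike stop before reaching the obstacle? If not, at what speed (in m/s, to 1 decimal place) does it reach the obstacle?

157 km/h ÷ 3.6 = 43.6111 m/s.
Reaction distance = 43.6111 × 1.2 = 52.333 m.
Braking distance = v²/(2a) = 1901.928 / 12.400 = 153.381 m.
Total stopping distance = 52.333 + 153.381 = 205.714 m, vs 242 m available — it stops with 242 − 205.714 = 36.286 m to spare.

Yes — it stops about 36.3 m short of the obstacle, so it never reaches it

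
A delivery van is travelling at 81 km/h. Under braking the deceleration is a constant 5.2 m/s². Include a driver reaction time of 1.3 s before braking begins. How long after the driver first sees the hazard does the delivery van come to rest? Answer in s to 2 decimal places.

81 km/h ÷ 3.6 = 22.5000 m/s.
Braking time = v/a = 22.5000 / 5.200 = 4.327 s.
Total = 1.3 + 4.327 = 5.627 s.

Total time ≈ 5.63 s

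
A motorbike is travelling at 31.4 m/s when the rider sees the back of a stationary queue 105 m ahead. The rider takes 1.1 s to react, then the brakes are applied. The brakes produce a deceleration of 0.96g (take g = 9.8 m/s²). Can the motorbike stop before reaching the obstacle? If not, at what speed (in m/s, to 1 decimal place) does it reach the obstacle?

Yes — it stops about 18.1 m short of the obstacle, so it never reaches it

a = 0.96 × 9.8 = 9.408 m/s².
Reaction distance = 31.4000 × 1.1 = 34.540 m.
Braking distance = v²/(2a) = 985.960 / 18.816 = 52.400 m.
Total stopping distance = 34.540 + 52.400 = 86.940 m, vs 105 m available — it stops with 105 − 86.940 = 18.060 m to spare.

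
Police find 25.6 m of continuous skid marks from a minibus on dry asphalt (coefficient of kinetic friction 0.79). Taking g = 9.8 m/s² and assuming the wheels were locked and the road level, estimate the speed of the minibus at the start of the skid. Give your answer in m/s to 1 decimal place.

Initial speed ≈ 19.9 m/s

Deceleration a = μg = 0.79 × 9.8 = 7.742 m/s².
v = √(2a·d) = √(2 × 7.742 × 25.6) = √396.390 = 19.9095 m/s.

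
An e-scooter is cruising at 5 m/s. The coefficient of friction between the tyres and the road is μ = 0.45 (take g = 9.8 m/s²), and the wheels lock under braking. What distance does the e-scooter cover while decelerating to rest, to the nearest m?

Braking distance ≈ 3 m

a = μg = 0.45 × 9.8 = 4.410 m/s².
Braking distance = v²/(2a) = 5.0000² / (2 × 4.410) = 25.000 / 8.820 = 2.834 m.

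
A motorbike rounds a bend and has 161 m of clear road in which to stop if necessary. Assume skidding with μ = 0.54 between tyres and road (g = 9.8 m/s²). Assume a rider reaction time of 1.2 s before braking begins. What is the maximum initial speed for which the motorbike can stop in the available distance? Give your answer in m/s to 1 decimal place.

Maximum speed ≈ 35.4 m/s

a = μg = 0.54 × 9.8 = 5.292 m/s².
Stopping distance: v·t_r + v²/(2a) = 161 with t_r = 1.2 s and a = 5.292 m/s².
So v² + 12.701 v − 1704.02 = 0.
Positive root: v = −a·t_r + √((a·t_r)² + 2a·d) = −6.350 + √(40.322 + 1704.02) = 35.4153 m/s.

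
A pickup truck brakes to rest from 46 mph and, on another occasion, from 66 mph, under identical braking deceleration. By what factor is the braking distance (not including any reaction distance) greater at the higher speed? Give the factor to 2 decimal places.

Braking distance d = v²/(2a), so with a fixed, d ∝ v².
Factor = (66/46)² = 1.4348² = 2.0587.

Factor ≈ 2.06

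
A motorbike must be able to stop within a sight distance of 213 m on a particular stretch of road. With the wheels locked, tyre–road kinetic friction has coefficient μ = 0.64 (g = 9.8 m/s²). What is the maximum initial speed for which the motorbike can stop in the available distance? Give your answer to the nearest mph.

a = μg = 0.64 × 9.8 = 6.272 m/s².
v²/(2a) = d ⇒ v = √(2 × 6.272 × 213) = √2671.87 = 51.6901 m/s.
51.6901 m/s ÷ 0.44704 = 115.627 mph.

Maximum speed ≈ 116 mph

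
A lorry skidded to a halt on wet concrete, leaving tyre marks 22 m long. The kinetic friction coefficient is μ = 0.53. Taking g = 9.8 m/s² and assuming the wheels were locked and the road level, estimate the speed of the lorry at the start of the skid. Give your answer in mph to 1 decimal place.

Initial speed ≈ 33.8 mph

Deceleration a = μg = 0.53 × 9.8 = 5.194 m/s².
v = √(2a·d) = √(2 × 5.194 × 22) = √228.536 = 15.1174 m/s.
= 15.1174 ÷ 0.44704 = 33.817 mph.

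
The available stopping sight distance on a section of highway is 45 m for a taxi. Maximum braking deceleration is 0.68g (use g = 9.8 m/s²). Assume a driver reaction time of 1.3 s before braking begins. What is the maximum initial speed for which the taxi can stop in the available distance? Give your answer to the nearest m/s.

Maximum speed ≈ 17 m/s

a = 0.68 × 9.8 = 6.664 m/s².
Stopping distance: v·t_r + v²/(2a) = 45 with t_r = 1.3 s and a = 6.664 m/s².
So v² + 17.326 v − 599.76 = 0.
Positive root: v = −a·t_r + √((a·t_r)² + 2a·d) = −8.663 + √(75.048 + 599.76) = 17.3141 m/s.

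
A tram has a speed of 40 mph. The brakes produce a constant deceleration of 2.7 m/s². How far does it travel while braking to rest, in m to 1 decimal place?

Braking distance ≈ 59.2 m

40 mph × 0.44704 = 17.8816 m/s.
Braking distance = v²/(2a) = 17.8816² / (2 × 2.700) = 319.752 / 5.400 = 59.213 m.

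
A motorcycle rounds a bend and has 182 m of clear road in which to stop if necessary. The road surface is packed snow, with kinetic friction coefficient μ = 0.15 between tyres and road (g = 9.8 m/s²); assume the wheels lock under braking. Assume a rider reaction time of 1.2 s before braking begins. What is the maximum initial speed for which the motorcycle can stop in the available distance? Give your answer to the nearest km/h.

Maximum speed ≈ 77 km/h

a = μg = 0.15 × 9.8 = 1.470 m/s².
Stopping distance: v·t_r + v²/(2a) = 182 with t_r = 1.2 s and a = 1.470 m/s².
So v² + 3.528 v − 535.08 = 0.
Positive root: v = −a·t_r + √((a·t_r)² + 2a·d) = −1.764 + √(3.112 + 535.08) = 21.4350 m/s.
21.4350 m/s × 3.6 = 77.166 km/h.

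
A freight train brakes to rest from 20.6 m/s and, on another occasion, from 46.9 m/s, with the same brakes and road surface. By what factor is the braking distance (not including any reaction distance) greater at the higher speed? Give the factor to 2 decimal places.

Braking distance d = v²/(2a), so with a fixed, d ∝ v².
Factor = (46.9/20.6)² = 2.2767² = 5.1834.

Factor ≈ 5.18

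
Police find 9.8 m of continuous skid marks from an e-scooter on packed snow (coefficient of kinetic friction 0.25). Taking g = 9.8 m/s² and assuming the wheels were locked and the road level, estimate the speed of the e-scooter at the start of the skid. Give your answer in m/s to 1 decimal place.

Deceleration a = μg = 0.25 × 9.8 = 2.450 m/s².
v = √(2a·d) = √(2 × 2.450 × 9.8) = √48.020 = 6.9296 m/s.

Initial speed ≈ 6.9 m/s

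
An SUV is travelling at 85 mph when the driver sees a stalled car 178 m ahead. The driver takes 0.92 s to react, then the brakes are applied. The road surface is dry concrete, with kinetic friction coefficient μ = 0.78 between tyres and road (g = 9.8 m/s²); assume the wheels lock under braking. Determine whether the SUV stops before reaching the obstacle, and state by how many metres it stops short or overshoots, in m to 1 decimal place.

Yes — it stops 48.6 m short of the obstacle

85 mph × 0.44704 = 37.9984 m/s.
a = μg = 0.78 × 9.8 = 7.644 m/s².
Reaction distance = 37.9984 × 0.92 = 34.959 m.
Braking distance = v²/(2a) = 1443.878 / 15.288 = 94.445 m.
Total stopping distance = 34.959 + 94.445 = 129.404 m, vs 178 m available — it stops with 178 − 129.404 = 48.596 m to spare.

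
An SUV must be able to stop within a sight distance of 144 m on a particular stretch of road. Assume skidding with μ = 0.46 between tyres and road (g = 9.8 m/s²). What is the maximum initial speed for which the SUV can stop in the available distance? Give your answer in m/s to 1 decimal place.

a = μg = 0.46 × 9.8 = 4.508 m/s².
v²/(2a) = d ⇒ v = √(2 × 4.508 × 144) = √1298.30 = 36.0319 m/s.

Maximum speed ≈ 36.0 m/s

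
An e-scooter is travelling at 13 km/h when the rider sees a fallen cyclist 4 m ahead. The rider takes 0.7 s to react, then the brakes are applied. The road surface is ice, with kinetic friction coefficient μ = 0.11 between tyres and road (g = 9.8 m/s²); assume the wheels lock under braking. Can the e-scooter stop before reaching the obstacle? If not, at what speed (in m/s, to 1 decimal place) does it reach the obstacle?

No — it strikes the obstacle at 3.1 m/s

13 km/h ÷ 3.6 = 3.6111 m/s.
a = μg = 0.11 × 9.8 = 1.078 m/s².
Reaction distance = 3.6111 × 0.7 = 2.528 m.
Braking distance needed to stop: v²/(2a) = 13.040 / 2.156 = 6.048 m, so total needed = 2.528 + 6.048 = 8.576 m > 4 m — it cannot stop.
Distance remaining when braking begins: 4 − 2.528 = 1.472 m.
v² = v₀² − 2a·d = 13.040 − 2 × 1.078 × 1.472 = 9.866 m²/s².
v = √9.866 = 3.141 m/s.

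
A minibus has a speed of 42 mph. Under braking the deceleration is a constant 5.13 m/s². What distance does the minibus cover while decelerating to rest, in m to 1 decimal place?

Braking distance ≈ 34.4 m

42 mph × 0.44704 = 18.7757 m/s.
Braking distance = v²/(2a) = 18.7757² / (2 × 5.130) = 352.527 / 10.260 = 34.359 m.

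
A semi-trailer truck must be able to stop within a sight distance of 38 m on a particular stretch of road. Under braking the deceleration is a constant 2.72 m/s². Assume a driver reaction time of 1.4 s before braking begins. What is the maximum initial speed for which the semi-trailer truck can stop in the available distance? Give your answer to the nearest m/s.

Stopping distance: v·t_r + v²/(2a) = 38 with t_r = 1.4 s and a = 2.720 m/s².
So v² + 7.616 v − 206.72 = 0.
Positive root: v = −a·t_r + √((a·t_r)² + 2a·d) = −3.808 + √(14.501 + 206.72) = 11.0655 m/s.

Maximum speed ≈ 11 m/s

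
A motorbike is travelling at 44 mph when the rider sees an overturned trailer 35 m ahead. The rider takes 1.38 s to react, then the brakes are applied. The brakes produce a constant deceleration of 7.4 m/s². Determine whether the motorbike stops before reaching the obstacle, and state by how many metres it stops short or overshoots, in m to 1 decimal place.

44 mph × 0.44704 = 19.6698 m/s.
Reaction distance = 19.6698 × 1.38 = 27.144 m.
Braking distance = v²/(2a) = 386.901 / 14.800 = 26.142 m.
Total stopping distance = 27.144 + 26.142 = 53.286 m, vs 35 m available — it cannot stop in time and overshoots by 53.286 − 35 = 18.286 m.

No — it overshoots by 18.3 m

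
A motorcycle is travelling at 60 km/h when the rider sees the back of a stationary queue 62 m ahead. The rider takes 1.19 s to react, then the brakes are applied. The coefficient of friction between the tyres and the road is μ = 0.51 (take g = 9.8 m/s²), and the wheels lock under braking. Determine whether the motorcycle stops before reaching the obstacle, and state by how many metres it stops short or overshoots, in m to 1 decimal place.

60 km/h ÷ 3.6 = 16.6667 m/s.
a = μg = 0.51 × 9.8 = 4.998 m/s².
Reaction distance = 16.6667 × 1.19 = 19.833 m.
Braking distance = v²/(2a) = 277.779 / 9.996 = 27.789 m.
Total stopping distance = 19.833 + 27.789 = 47.622 m, vs 62 m available — it stops with 62 − 47.622 = 14.378 m to spare.

Yes — it stops 14.4 m short of the obstacle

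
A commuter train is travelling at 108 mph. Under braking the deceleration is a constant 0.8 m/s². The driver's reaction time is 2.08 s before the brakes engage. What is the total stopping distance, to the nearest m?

Total stopping distance ≈ 1557 m

108 mph × 0.44704 = 48.2803 m/s.
Reaction distance = v·t_r = 48.2803 × 2.08 = 100.423 m.
Braking distance = v²/(2a) = 48.2803² / (2 × 0.800) = 2330.987 / 1.600 = 1456.867 m.
Total = 100.423 + 1456.867 = 1557.290 m.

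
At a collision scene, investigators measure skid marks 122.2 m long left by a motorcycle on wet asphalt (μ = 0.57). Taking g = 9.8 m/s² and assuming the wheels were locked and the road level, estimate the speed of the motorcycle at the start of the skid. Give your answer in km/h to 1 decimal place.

Deceleration a = μg = 0.57 × 9.8 = 5.586 m/s².
v = √(2a·d) = √(2 × 5.586 × 122.2) = √1365.218 = 36.9489 m/s.
= 36.9489 × 3.6 = 133.016 km/h.

Initial speed ≈ 133.0 km/h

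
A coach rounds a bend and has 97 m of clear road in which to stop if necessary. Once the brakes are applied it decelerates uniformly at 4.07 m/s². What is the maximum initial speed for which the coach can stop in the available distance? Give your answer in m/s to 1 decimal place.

Maximum speed ≈ 28.1 m/s

v²/(2a) = d ⇒ v = √(2 × 4.070 × 97) = √789.58 = 28.0995 m/s.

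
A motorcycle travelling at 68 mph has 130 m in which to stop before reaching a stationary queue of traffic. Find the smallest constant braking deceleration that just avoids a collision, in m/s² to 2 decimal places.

Required deceleration ≈ 3.55 m/s²

68 mph × 0.44704 = 30.3987 m/s.
v² = 2a·d ⇒ a = v²/(2d) = 30.3987² / (2 × 130.000) = 924.081 / 260.000 = 3.5542 m/s².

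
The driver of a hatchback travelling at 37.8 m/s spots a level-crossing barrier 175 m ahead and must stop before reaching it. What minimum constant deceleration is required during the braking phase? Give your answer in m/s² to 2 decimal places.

v² = 2a·d ⇒ a = v²/(2d) = 37.8000² / (2 × 175.000) = 1428.840 / 350.000 = 4.0824 m/s².

Required deceleration ≈ 4.08 m/s²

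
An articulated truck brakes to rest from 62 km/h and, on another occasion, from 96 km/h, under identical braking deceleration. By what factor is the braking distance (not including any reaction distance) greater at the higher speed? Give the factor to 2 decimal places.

Factor ≈ 2.40

Braking distance d = v²/(2a), so with a fixed, d ∝ v².
Factor = (96/62)² = 1.5484² = 2.3975.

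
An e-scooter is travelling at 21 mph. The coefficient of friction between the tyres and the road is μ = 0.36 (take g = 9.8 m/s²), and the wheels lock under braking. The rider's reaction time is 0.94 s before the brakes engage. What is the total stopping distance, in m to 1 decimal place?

Total stopping distance ≈ 21.3 m

21 mph × 0.44704 = 9.3878 m/s.
a = μg = 0.36 × 9.8 = 3.528 m/s².
Reaction distance = v·t_r = 9.3878 × 0.94 = 8.825 m.
Braking distance = v²/(2a) = 9.3878² / (2 × 3.528) = 88.131 / 7.056 = 12.490 m.
Total = 8.825 + 12.490 = 21.315 m.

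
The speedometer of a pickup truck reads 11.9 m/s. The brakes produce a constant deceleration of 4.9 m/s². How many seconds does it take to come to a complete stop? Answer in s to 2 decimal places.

Braking time ≈ 2.43 s

Braking time = v/a = 11.9000 / 4.900 = 2.429 s.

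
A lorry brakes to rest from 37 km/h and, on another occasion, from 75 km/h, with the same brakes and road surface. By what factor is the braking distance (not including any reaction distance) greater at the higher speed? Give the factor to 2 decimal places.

Factor ≈ 4.11

Braking distance d = v²/(2a), so with a fixed, d ∝ v².
Factor = (75/37)² = 2.0270² = 4.1087.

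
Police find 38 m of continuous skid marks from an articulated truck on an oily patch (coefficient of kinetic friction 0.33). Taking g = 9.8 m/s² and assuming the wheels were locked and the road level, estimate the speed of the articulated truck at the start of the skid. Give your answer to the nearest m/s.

Deceleration a = μg = 0.33 × 9.8 = 3.234 m/s².
v = √(2a·d) = √(2 × 3.234 × 38) = √245.784 = 15.6775 m/s.

Initial speed ≈ 16 m/s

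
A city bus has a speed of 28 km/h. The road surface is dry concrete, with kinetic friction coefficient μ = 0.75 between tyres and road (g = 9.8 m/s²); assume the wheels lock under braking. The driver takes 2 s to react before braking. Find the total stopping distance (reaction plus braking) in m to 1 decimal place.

Total stopping distance ≈ 19.7 m

28 km/h ÷ 3.6 = 7.7778 m/s.
a = μg = 0.75 × 9.8 = 7.350 m/s².
Reaction distance = v·t_r = 7.7778 × 2 = 15.556 m.
Braking distance = v²/(2a) = 7.7778² / (2 × 7.350) = 60.494 / 14.700 = 4.115 m.
Total = 15.556 + 4.115 = 19.671 m.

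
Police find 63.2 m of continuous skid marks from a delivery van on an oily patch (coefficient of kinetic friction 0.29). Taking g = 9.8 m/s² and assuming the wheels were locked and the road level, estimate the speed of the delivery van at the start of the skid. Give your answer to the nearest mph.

Initial speed ≈ 42 mph

Deceleration a = μg = 0.29 × 9.8 = 2.842 m/s².
v = √(2a·d) = √(2 × 2.842 × 63.2) = √359.229 = 18.9533 m/s.
= 18.9533 ÷ 0.44704 = 42.397 mph.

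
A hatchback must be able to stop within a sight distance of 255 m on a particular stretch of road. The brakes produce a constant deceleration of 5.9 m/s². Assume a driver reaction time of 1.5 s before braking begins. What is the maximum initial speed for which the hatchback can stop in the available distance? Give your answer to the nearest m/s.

Maximum speed ≈ 47 m/s

Stopping distance: v·t_r + v²/(2a) = 255 with t_r = 1.5 s and a = 5.900 m/s².
So v² + 17.700 v − 3009.00 = 0.
Positive root: v = −a·t_r + √((a·t_r)² + 2a·d) = −8.850 + √(78.322 + 3009.00) = 46.7137 m/s.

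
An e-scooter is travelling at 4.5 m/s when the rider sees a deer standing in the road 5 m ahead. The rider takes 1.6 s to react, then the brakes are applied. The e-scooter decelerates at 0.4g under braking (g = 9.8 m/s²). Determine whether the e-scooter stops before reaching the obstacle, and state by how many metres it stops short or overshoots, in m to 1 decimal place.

No — it overshoots by 4.8 m

a = 0.4 × 9.8 = 3.920 m/s².
Reaction distance = 4.5000 × 1.6 = 7.200 m.
Braking distance = v²/(2a) = 20.250 / 7.840 = 2.583 m.
Total stopping distance = 7.200 + 2.583 = 9.783 m, vs 5 m available — it cannot stop in time and overshoots by 9.783 − 5 = 4.783 m.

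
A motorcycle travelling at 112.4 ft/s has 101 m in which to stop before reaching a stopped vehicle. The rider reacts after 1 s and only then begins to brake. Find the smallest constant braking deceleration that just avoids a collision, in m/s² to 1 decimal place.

Required deceleration ≈ 8.8 m/s²

112.4 ft/s × 0.3048 = 34.2595 m/s.
Distance covered during reaction = 34.2595 × 1 = 34.260 m.
Distance available for braking: 101 − 34.260 = 66.740 m.
v² = 2a·d ⇒ a = v²/(2d) = 34.2595² / (2 × 66.740) = 1173.713 / 133.480 = 8.7932 m/s².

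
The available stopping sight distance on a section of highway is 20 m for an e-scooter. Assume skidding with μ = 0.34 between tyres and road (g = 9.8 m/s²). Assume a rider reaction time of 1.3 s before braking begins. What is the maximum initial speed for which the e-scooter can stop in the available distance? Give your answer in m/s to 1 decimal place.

a = μg = 0.34 × 9.8 = 3.332 m/s².
Stopping distance: v·t_r + v²/(2a) = 20 with t_r = 1.3 s and a = 3.332 m/s².
So v² + 8.663 v − 133.28 = 0.
Positive root: v = −a·t_r + √((a·t_r)² + 2a·d) = −4.332 + √(18.766 + 133.28) = 7.9987 m/s.

Maximum speed ≈ 8.0 m/s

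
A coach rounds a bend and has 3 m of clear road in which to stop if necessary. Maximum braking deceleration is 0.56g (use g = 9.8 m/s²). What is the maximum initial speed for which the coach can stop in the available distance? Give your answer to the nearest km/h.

a = 0.56 × 9.8 = 5.488 m/s².
v²/(2a) = d ⇒ v = √(2 × 5.488 × 3) = √32.93 = 5.7385 m/s.
5.7385 m/s × 3.6 = 20.659 km/h.

Maximum speed ≈ 21 km/h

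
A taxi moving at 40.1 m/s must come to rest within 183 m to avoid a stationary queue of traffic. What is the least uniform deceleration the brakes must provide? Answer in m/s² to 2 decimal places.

v² = 2a·d ⇒ a = v²/(2d) = 40.1000² / (2 × 183.000) = 1608.010 / 366.000 = 4.3935 m/s².

Required deceleration ≈ 4.39 m/s²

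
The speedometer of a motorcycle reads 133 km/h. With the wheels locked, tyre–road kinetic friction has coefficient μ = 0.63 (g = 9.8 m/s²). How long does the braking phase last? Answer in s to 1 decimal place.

Braking time ≈ 6.0 s

133 km/h ÷ 3.6 = 36.9444 m/s.
a = μg = 0.63 × 9.8 = 6.174 m/s².
Braking time = v/a = 36.9444 / 6.174 = 5.984 s.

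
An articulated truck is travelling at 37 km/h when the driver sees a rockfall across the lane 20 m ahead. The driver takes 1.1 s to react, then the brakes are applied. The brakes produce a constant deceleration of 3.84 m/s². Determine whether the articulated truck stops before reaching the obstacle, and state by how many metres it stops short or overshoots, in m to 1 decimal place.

37 km/h ÷ 3.6 = 10.2778 m/s.
Reaction distance = 10.2778 × 1.1 = 11.306 m.
Braking distance = v²/(2a) = 105.633 / 7.680 = 13.754 m.
Total stopping distance = 11.306 + 13.754 = 25.060 m, vs 20 m available — it cannot stop in time and overshoots by 25.060 − 20 = 5.060 m.

No — it overshoots by 5.1 m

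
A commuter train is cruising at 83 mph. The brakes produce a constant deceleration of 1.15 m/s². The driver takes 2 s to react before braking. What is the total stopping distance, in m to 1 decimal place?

Total stopping distance ≈ 672.8 m

83 mph × 0.44704 = 37.1043 m/s.
Reaction distance = v·t_r = 37.1043 × 2 = 74.209 m.
Braking distance = v²/(2a) = 37.1043² / (2 × 1.150) = 1376.729 / 2.300 = 598.578 m.
Total = 74.209 + 598.578 = 672.787 m.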